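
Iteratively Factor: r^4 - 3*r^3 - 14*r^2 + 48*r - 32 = (r - 2)*(r^3 - r^2 - 16*r + 16) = (r - 4)*(r - 2)*(r^2 + 3*r - 4) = (r - 4)*(r - 2)*(r + 4)*(r - 1)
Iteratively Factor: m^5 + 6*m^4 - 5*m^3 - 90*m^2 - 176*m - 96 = (m + 3)*(m^4 + 3*m^3 - 14*m^2 - 48*m - 32) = (m + 2)*(m + 3)*(m^3 + m^2 - 16*m - 16) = (m + 2)*(m + 3)*(m + 4)*(m^2 - 3*m - 4) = (m - 4)*(m + 2)*(m + 3)*(m + 4)*(m + 1)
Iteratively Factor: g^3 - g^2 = (g)*(g^2 - g) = g*(g - 1)*(g)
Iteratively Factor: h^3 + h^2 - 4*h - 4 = (h + 1)*(h^2 - 4) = (h - 2)*(h + 1)*(h + 2)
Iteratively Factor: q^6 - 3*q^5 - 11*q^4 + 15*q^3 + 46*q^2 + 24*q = (q + 1)*(q^5 - 4*q^4 - 7*q^3 + 22*q^2 + 24*q) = (q - 3)*(q + 1)*(q^4 - q^3 - 10*q^2 - 8*q) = (q - 3)*(q + 1)^2*(q^3 - 2*q^2 - 8*q) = (q - 3)*(q + 1)^2*(q + 2)*(q^2 - 4*q) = q*(q - 3)*(q + 1)^2*(q + 2)*(q - 4)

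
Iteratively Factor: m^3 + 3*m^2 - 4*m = (m + 4)*(m^2 - m) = m*(m + 4)*(m - 1)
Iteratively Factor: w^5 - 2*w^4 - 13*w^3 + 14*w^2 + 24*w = (w + 1)*(w^4 - 3*w^3 - 10*w^2 + 24*w) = (w + 1)*(w + 3)*(w^3 - 6*w^2 + 8*w) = (w - 4)*(w + 1)*(w + 3)*(w^2 - 2*w) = w*(w - 4)*(w + 1)*(w + 3)*(w - 2)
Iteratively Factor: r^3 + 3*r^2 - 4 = (r + 2)*(r^2 + r - 2) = (r + 2)^2*(r - 1)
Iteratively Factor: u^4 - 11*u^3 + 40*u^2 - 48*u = (u - 3)*(u^3 - 8*u^2 + 16*u) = (u - 4)*(u - 3)*(u^2 - 4*u) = u*(u - 4)*(u - 3)*(u - 4)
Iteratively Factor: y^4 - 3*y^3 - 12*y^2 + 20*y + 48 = (y - 4)*(y^3 + y^2 - 8*y - 12) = (y - 4)*(y - 3)*(y^2 + 4*y + 4) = (y - 4)*(y - 3)*(y + 2)*(y + 2)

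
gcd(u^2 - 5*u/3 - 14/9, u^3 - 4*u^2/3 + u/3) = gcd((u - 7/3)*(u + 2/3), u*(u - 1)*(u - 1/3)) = 1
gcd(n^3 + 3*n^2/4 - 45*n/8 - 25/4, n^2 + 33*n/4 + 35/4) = n + 5/4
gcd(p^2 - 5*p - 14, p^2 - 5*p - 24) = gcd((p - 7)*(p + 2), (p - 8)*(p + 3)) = 1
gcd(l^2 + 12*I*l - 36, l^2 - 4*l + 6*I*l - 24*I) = l + 6*I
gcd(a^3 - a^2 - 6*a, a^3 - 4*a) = a^2 + 2*a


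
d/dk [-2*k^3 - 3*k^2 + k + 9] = -6*k^2 - 6*k + 1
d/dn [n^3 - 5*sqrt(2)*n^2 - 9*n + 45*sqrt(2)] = 3*n^2 - 10*sqrt(2)*n - 9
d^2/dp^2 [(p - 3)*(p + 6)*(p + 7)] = 6*p + 20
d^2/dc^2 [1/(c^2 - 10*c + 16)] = 2*(-c^2 + 10*c + 4*(c - 5)^2 - 16)/(c^2 - 10*c + 16)^3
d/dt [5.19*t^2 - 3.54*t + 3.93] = 10.38*t - 3.54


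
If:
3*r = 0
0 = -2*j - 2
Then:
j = -1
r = 0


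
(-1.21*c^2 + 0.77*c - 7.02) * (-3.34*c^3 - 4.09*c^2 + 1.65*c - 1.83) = 4.0414*c^5 + 2.3771*c^4 + 18.301*c^3 + 32.1966*c^2 - 12.9921*c + 12.8466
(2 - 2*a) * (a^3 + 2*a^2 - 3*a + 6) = -2*a^4 - 2*a^3 + 10*a^2 - 18*a + 12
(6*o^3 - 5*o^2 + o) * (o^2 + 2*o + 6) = 6*o^5 + 7*o^4 + 27*o^3 - 28*o^2 + 6*o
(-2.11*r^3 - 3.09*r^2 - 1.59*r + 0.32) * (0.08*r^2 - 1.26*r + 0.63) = -0.1688*r^5 + 2.4114*r^4 + 2.4369*r^3 + 0.0823000000000003*r^2 - 1.4049*r + 0.2016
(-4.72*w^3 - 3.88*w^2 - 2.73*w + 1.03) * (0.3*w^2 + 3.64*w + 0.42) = -1.416*w^5 - 18.3448*w^4 - 16.9246*w^3 - 11.2578*w^2 + 2.6026*w + 0.4326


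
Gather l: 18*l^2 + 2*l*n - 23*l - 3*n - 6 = 18*l^2 + l*(2*n - 23) - 3*n - 6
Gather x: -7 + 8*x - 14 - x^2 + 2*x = -x^2 + 10*x - 21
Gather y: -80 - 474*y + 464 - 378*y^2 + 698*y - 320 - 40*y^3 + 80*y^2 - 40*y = -40*y^3 - 298*y^2 + 184*y + 64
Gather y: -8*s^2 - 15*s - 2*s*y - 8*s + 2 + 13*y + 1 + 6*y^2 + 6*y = -8*s^2 - 23*s + 6*y^2 + y*(19 - 2*s) + 3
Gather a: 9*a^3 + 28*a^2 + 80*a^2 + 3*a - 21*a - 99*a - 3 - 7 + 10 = 9*a^3 + 108*a^2 - 117*a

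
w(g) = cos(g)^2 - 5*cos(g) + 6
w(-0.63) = 2.61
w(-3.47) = 11.63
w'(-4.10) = 5.03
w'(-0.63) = -1.99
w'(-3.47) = 2.22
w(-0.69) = 2.74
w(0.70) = 2.76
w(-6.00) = 2.12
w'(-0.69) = -2.20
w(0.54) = 2.45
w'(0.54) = 1.69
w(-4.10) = 9.20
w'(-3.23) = 0.62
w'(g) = -2*sin(g)*cos(g) + 5*sin(g)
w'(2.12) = 5.16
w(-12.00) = 2.49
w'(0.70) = 2.24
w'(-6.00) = 0.86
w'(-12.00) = 1.78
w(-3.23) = 11.97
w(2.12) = 8.88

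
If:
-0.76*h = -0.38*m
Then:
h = 0.5*m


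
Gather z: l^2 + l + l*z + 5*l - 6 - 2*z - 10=l^2 + 6*l + z*(l - 2) - 16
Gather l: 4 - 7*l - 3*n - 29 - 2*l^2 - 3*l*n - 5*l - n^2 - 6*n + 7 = -2*l^2 + l*(-3*n - 12) - n^2 - 9*n - 18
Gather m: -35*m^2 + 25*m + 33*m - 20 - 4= -35*m^2 + 58*m - 24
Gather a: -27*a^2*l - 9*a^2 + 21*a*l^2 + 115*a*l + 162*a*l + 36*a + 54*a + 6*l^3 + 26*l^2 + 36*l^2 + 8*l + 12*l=a^2*(-27*l - 9) + a*(21*l^2 + 277*l + 90) + 6*l^3 + 62*l^2 + 20*l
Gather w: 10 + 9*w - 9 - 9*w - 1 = 0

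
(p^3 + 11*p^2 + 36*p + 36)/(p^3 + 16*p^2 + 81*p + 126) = (p + 2)/(p + 7)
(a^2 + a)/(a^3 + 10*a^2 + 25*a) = (a + 1)/(a^2 + 10*a + 25)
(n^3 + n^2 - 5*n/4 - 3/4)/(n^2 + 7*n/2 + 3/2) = (2*n^2 + n - 3)/(2*(n + 3))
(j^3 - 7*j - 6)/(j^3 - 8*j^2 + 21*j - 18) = (j^2 + 3*j + 2)/(j^2 - 5*j + 6)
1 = 1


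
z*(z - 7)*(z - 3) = z^3 - 10*z^2 + 21*z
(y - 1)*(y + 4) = y^2 + 3*y - 4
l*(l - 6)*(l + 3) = l^3 - 3*l^2 - 18*l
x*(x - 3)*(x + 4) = x^3 + x^2 - 12*x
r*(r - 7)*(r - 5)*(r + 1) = r^4 - 11*r^3 + 23*r^2 + 35*r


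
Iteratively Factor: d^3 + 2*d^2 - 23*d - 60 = (d + 3)*(d^2 - d - 20) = (d + 3)*(d + 4)*(d - 5)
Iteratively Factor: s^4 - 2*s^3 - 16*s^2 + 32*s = (s)*(s^3 - 2*s^2 - 16*s + 32) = s*(s - 4)*(s^2 + 2*s - 8) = s*(s - 4)*(s + 4)*(s - 2)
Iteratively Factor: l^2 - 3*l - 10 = (l + 2)*(l - 5)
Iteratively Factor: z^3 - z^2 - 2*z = (z - 2)*(z^2 + z) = (z - 2)*(z + 1)*(z)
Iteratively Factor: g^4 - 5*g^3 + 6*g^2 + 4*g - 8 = (g + 1)*(g^3 - 6*g^2 + 12*g - 8) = (g - 2)*(g + 1)*(g^2 - 4*g + 4) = (g - 2)^2*(g + 1)*(g - 2)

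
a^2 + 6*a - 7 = (a - 1)*(a + 7)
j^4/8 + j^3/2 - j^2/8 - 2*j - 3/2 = (j/4 + 1/2)*(j/2 + 1/2)*(j - 2)*(j + 3)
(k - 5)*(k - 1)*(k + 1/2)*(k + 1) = k^4 - 9*k^3/2 - 7*k^2/2 + 9*k/2 + 5/2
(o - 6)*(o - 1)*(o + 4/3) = o^3 - 17*o^2/3 - 10*o/3 + 8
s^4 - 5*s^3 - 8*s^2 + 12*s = s*(s - 6)*(s - 1)*(s + 2)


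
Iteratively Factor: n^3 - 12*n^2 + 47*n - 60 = (n - 4)*(n^2 - 8*n + 15) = (n - 4)*(n - 3)*(n - 5)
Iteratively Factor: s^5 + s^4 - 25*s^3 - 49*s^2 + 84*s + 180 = (s + 3)*(s^4 - 2*s^3 - 19*s^2 + 8*s + 60) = (s - 2)*(s + 3)*(s^3 - 19*s - 30) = (s - 2)*(s + 3)^2*(s^2 - 3*s - 10) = (s - 5)*(s - 2)*(s + 3)^2*(s + 2)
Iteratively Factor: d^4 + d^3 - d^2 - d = (d)*(d^3 + d^2 - d - 1) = d*(d - 1)*(d^2 + 2*d + 1) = d*(d - 1)*(d + 1)*(d + 1)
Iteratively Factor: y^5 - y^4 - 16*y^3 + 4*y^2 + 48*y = (y - 2)*(y^4 + y^3 - 14*y^2 - 24*y) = y*(y - 2)*(y^3 + y^2 - 14*y - 24) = y*(y - 2)*(y + 2)*(y^2 - y - 12) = y*(y - 2)*(y + 2)*(y + 3)*(y - 4)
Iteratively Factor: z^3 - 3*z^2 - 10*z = (z + 2)*(z^2 - 5*z) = z*(z + 2)*(z - 5)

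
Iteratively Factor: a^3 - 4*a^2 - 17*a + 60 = (a - 3)*(a^2 - a - 20) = (a - 3)*(a + 4)*(a - 5)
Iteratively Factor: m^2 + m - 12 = (m - 3)*(m + 4)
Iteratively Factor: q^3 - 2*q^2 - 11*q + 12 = (q - 1)*(q^2 - q - 12) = (q - 1)*(q + 3)*(q - 4)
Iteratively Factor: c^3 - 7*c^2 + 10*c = (c - 2)*(c^2 - 5*c) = c*(c - 2)*(c - 5)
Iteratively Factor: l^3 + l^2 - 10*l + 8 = (l - 1)*(l^2 + 2*l - 8) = (l - 2)*(l - 1)*(l + 4)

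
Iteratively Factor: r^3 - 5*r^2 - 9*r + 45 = (r - 5)*(r^2 - 9) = (r - 5)*(r + 3)*(r - 3)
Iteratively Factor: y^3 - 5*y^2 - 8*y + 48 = (y + 3)*(y^2 - 8*y + 16) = (y - 4)*(y + 3)*(y - 4)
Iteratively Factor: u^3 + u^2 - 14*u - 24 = (u + 2)*(u^2 - u - 12) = (u - 4)*(u + 2)*(u + 3)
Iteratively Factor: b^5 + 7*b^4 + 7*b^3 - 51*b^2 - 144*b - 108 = (b + 2)*(b^4 + 5*b^3 - 3*b^2 - 45*b - 54) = (b + 2)^2*(b^3 + 3*b^2 - 9*b - 27) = (b - 3)*(b + 2)^2*(b^2 + 6*b + 9) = (b - 3)*(b + 2)^2*(b + 3)*(b + 3)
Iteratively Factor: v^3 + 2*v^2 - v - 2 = (v + 1)*(v^2 + v - 2) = (v - 1)*(v + 1)*(v + 2)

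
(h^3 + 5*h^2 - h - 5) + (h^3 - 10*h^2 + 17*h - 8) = 2*h^3 - 5*h^2 + 16*h - 13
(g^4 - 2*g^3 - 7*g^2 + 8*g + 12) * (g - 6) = g^5 - 8*g^4 + 5*g^3 + 50*g^2 - 36*g - 72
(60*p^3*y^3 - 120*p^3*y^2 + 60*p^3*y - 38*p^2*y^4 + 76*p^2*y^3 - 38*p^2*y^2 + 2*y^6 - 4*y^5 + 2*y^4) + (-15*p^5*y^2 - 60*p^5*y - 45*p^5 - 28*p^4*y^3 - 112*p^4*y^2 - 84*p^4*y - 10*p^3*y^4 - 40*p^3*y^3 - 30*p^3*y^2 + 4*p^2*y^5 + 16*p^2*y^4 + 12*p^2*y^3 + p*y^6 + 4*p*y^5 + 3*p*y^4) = -15*p^5*y^2 - 60*p^5*y - 45*p^5 - 28*p^4*y^3 - 112*p^4*y^2 - 84*p^4*y - 10*p^3*y^4 + 20*p^3*y^3 - 150*p^3*y^2 + 60*p^3*y + 4*p^2*y^5 - 22*p^2*y^4 + 88*p^2*y^3 - 38*p^2*y^2 + p*y^6 + 4*p*y^5 + 3*p*y^4 + 2*y^6 - 4*y^5 + 2*y^4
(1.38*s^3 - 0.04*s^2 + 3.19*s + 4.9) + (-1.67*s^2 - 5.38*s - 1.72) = 1.38*s^3 - 1.71*s^2 - 2.19*s + 3.18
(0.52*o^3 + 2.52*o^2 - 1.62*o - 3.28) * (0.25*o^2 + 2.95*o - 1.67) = 0.13*o^5 + 2.164*o^4 + 6.1606*o^3 - 9.8074*o^2 - 6.9706*o + 5.4776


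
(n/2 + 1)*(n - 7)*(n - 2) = n^3/2 - 7*n^2/2 - 2*n + 14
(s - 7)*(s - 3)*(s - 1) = s^3 - 11*s^2 + 31*s - 21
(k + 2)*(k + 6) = k^2 + 8*k + 12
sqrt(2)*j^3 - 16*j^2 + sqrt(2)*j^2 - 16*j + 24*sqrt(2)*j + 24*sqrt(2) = (j - 6*sqrt(2))*(j - 2*sqrt(2))*(sqrt(2)*j + sqrt(2))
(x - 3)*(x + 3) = x^2 - 9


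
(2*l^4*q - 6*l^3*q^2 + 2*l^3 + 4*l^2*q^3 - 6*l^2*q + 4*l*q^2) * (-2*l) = -4*l^5*q + 12*l^4*q^2 - 4*l^4 - 8*l^3*q^3 + 12*l^3*q - 8*l^2*q^2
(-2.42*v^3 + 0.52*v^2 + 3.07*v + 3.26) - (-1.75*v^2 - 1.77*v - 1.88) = -2.42*v^3 + 2.27*v^2 + 4.84*v + 5.14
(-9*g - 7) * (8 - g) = 9*g^2 - 65*g - 56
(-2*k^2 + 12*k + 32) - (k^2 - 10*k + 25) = -3*k^2 + 22*k + 7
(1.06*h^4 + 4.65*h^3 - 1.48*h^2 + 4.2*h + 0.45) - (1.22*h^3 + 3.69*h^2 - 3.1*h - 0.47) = 1.06*h^4 + 3.43*h^3 - 5.17*h^2 + 7.3*h + 0.92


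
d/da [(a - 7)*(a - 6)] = 2*a - 13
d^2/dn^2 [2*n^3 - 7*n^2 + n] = 12*n - 14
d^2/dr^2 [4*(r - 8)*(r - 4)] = 8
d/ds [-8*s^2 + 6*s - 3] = 6 - 16*s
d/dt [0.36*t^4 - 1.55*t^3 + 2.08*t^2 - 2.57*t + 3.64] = 1.44*t^3 - 4.65*t^2 + 4.16*t - 2.57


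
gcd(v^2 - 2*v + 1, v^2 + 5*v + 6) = 1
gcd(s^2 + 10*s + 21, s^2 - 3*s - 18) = s + 3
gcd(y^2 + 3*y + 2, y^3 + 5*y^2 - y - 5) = y + 1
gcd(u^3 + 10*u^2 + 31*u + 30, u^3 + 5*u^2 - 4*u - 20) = u^2 + 7*u + 10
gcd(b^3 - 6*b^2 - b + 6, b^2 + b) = b + 1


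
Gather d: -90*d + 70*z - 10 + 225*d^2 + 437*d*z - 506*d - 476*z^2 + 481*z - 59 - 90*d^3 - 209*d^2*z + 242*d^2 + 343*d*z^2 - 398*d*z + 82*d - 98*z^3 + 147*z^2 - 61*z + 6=-90*d^3 + d^2*(467 - 209*z) + d*(343*z^2 + 39*z - 514) - 98*z^3 - 329*z^2 + 490*z - 63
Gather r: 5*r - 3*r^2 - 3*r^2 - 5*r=-6*r^2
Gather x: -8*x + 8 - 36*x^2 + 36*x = -36*x^2 + 28*x + 8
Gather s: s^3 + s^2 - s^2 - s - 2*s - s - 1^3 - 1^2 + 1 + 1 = s^3 - 4*s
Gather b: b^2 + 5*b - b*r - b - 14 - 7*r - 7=b^2 + b*(4 - r) - 7*r - 21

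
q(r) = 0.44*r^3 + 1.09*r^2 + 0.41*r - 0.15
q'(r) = 1.32*r^2 + 2.18*r + 0.41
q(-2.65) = -1.77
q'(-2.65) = 3.90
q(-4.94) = -28.62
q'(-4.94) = 21.85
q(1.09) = 2.16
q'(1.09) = 4.35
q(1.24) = 2.87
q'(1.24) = 5.14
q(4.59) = 67.25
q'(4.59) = 38.23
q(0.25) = 0.03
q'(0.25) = 1.04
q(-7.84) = -148.40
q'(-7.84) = 64.45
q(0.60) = 0.58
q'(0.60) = 2.19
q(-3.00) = -3.45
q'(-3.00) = 5.75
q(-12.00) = -608.43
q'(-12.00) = 164.33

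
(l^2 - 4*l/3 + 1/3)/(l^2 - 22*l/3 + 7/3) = (l - 1)/(l - 7)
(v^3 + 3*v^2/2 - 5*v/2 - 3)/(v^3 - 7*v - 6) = (v - 3/2)/(v - 3)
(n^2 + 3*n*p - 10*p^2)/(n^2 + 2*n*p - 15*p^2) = (-n + 2*p)/(-n + 3*p)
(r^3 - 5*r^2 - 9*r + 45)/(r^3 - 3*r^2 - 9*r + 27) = (r - 5)/(r - 3)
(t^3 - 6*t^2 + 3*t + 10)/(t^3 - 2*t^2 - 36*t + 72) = (t^2 - 4*t - 5)/(t^2 - 36)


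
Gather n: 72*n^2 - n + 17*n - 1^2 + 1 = 72*n^2 + 16*n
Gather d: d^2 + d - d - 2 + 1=d^2 - 1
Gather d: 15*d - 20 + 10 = 15*d - 10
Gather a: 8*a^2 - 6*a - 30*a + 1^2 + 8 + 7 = 8*a^2 - 36*a + 16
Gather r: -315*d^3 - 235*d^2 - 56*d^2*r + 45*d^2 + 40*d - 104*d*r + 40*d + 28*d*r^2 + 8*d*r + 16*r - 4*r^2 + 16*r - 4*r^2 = -315*d^3 - 190*d^2 + 80*d + r^2*(28*d - 8) + r*(-56*d^2 - 96*d + 32)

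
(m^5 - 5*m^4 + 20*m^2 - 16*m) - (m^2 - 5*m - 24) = m^5 - 5*m^4 + 19*m^2 - 11*m + 24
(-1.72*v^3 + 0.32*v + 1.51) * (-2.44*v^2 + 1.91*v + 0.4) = 4.1968*v^5 - 3.2852*v^4 - 1.4688*v^3 - 3.0732*v^2 + 3.0121*v + 0.604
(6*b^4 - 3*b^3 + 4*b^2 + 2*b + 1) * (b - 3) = 6*b^5 - 21*b^4 + 13*b^3 - 10*b^2 - 5*b - 3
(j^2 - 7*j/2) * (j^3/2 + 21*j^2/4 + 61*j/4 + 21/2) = j^5/2 + 7*j^4/2 - 25*j^3/8 - 343*j^2/8 - 147*j/4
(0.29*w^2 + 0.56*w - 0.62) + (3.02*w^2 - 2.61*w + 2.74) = 3.31*w^2 - 2.05*w + 2.12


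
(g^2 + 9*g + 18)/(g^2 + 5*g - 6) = (g + 3)/(g - 1)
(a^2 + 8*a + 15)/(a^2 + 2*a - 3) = (a + 5)/(a - 1)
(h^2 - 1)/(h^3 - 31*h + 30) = (h + 1)/(h^2 + h - 30)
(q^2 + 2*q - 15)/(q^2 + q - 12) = (q + 5)/(q + 4)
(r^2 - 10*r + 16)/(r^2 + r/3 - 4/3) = 3*(r^2 - 10*r + 16)/(3*r^2 + r - 4)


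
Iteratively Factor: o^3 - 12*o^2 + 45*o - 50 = (o - 5)*(o^2 - 7*o + 10) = (o - 5)^2*(o - 2)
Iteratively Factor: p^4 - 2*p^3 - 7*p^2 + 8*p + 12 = (p - 3)*(p^3 + p^2 - 4*p - 4) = (p - 3)*(p + 1)*(p^2 - 4) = (p - 3)*(p - 2)*(p + 1)*(p + 2)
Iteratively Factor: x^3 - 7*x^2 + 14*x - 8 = (x - 4)*(x^2 - 3*x + 2) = (x - 4)*(x - 2)*(x - 1)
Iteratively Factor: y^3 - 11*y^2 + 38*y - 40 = (y - 2)*(y^2 - 9*y + 20) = (y - 4)*(y - 2)*(y - 5)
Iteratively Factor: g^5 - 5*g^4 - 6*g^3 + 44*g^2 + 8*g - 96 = (g - 4)*(g^4 - g^3 - 10*g^2 + 4*g + 24) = (g - 4)*(g + 2)*(g^3 - 3*g^2 - 4*g + 12) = (g - 4)*(g - 3)*(g + 2)*(g^2 - 4) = (g - 4)*(g - 3)*(g - 2)*(g + 2)*(g + 2)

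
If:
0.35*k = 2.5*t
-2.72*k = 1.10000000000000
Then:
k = -0.40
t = -0.06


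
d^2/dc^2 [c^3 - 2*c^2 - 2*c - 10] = 6*c - 4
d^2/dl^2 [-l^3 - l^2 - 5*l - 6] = -6*l - 2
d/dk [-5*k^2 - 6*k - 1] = -10*k - 6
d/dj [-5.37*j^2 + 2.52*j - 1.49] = 2.52 - 10.74*j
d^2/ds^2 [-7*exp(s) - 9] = -7*exp(s)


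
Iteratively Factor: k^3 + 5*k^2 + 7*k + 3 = (k + 3)*(k^2 + 2*k + 1) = (k + 1)*(k + 3)*(k + 1)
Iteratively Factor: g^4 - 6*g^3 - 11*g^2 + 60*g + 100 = (g - 5)*(g^3 - g^2 - 16*g - 20) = (g - 5)*(g + 2)*(g^2 - 3*g - 10) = (g - 5)^2*(g + 2)*(g + 2)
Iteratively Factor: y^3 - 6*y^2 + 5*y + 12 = (y - 3)*(y^2 - 3*y - 4) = (y - 3)*(y + 1)*(y - 4)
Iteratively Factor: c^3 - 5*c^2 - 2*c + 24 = (c + 2)*(c^2 - 7*c + 12) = (c - 4)*(c + 2)*(c - 3)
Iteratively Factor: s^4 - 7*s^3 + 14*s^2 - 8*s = (s - 2)*(s^3 - 5*s^2 + 4*s) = (s - 4)*(s - 2)*(s^2 - s) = s*(s - 4)*(s - 2)*(s - 1)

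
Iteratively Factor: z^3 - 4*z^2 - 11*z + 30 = (z - 5)*(z^2 + z - 6) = (z - 5)*(z - 2)*(z + 3)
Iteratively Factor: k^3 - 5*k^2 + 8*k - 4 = (k - 2)*(k^2 - 3*k + 2) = (k - 2)*(k - 1)*(k - 2)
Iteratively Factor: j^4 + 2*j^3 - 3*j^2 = (j - 1)*(j^3 + 3*j^2) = (j - 1)*(j + 3)*(j^2) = j*(j - 1)*(j + 3)*(j)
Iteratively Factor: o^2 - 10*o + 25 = (o - 5)*(o - 5)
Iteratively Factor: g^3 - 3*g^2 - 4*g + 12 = (g - 3)*(g^2 - 4) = (g - 3)*(g + 2)*(g - 2)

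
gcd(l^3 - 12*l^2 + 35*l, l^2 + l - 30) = l - 5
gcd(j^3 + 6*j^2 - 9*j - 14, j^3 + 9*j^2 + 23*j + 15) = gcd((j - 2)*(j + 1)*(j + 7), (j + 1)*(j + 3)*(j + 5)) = j + 1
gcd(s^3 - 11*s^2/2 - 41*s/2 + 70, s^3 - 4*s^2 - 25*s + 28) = s^2 - 3*s - 28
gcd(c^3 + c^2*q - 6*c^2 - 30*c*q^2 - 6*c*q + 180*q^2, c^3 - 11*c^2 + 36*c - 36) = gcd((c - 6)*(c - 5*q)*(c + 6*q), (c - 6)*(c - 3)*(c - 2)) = c - 6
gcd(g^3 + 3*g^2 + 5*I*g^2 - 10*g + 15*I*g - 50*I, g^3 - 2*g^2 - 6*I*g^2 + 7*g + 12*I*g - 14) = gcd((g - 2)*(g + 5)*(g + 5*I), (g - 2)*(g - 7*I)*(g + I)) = g - 2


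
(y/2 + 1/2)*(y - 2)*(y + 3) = y^3/2 + y^2 - 5*y/2 - 3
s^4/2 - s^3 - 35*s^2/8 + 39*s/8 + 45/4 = (s/2 + 1)*(s - 3)*(s - 5/2)*(s + 3/2)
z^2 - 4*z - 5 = (z - 5)*(z + 1)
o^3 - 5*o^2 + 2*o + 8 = (o - 4)*(o - 2)*(o + 1)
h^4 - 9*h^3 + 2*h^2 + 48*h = h*(h - 8)*(h - 3)*(h + 2)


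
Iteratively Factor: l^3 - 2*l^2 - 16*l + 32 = (l - 2)*(l^2 - 16) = (l - 2)*(l + 4)*(l - 4)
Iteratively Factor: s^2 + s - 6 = (s - 2)*(s + 3)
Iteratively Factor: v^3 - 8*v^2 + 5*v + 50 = (v - 5)*(v^2 - 3*v - 10) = (v - 5)^2*(v + 2)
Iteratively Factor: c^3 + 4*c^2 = (c + 4)*(c^2) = c*(c + 4)*(c)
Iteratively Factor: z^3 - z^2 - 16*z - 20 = (z - 5)*(z^2 + 4*z + 4) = (z - 5)*(z + 2)*(z + 2)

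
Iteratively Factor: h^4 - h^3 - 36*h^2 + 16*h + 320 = (h + 4)*(h^3 - 5*h^2 - 16*h + 80) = (h - 4)*(h + 4)*(h^2 - h - 20) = (h - 4)*(h + 4)^2*(h - 5)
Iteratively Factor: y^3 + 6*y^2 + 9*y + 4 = (y + 4)*(y^2 + 2*y + 1) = (y + 1)*(y + 4)*(y + 1)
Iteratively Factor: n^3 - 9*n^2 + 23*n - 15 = (n - 1)*(n^2 - 8*n + 15) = (n - 5)*(n - 1)*(n - 3)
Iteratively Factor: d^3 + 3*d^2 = (d + 3)*(d^2) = d*(d + 3)*(d)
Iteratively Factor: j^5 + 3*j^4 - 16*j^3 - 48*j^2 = (j)*(j^4 + 3*j^3 - 16*j^2 - 48*j) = j*(j + 4)*(j^3 - j^2 - 12*j) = j^2*(j + 4)*(j^2 - j - 12) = j^2*(j + 3)*(j + 4)*(j - 4)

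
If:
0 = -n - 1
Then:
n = -1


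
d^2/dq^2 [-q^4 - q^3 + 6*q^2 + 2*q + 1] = -12*q^2 - 6*q + 12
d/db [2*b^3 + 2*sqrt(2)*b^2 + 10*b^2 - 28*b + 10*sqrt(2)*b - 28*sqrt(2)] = 6*b^2 + 4*sqrt(2)*b + 20*b - 28 + 10*sqrt(2)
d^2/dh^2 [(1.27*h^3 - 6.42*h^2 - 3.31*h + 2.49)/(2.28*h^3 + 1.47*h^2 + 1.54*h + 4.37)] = (-75.2605199999999*h^6 - 129.995568*h^5 + 72.171576*h^4 + 1056.769448*h^3 + 779.22507*h^2 + 158.06202*h - 220.833374)/(11.852352*h^9 + 22.924944*h^8 + 38.797164*h^7 + 102.296331*h^6 + 114.084054*h^5 + 130.851819*h^4 + 193.631896*h^3 + 115.309005*h^2 + 88.227678*h + 83.453453)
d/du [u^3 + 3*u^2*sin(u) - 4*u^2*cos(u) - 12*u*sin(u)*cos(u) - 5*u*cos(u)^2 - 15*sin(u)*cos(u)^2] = 4*u^2*sin(u) + 3*u^2*cos(u) + 3*u^2 + 6*u*sin(u) + 5*u*sin(2*u) - 8*u*cos(u) - 12*u*cos(2*u) - 6*sin(2*u) - 15*cos(u)/4 - 5*cos(2*u)/2 - 45*cos(3*u)/4 - 5/2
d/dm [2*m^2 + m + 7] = 4*m + 1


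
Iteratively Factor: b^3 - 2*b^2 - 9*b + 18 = (b - 2)*(b^2 - 9) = (b - 3)*(b - 2)*(b + 3)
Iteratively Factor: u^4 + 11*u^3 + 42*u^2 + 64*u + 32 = (u + 1)*(u^3 + 10*u^2 + 32*u + 32) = (u + 1)*(u + 4)*(u^2 + 6*u + 8) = (u + 1)*(u + 4)^2*(u + 2)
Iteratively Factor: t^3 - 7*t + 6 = (t + 3)*(t^2 - 3*t + 2) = (t - 2)*(t + 3)*(t - 1)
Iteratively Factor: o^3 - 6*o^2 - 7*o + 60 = (o - 4)*(o^2 - 2*o - 15) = (o - 5)*(o - 4)*(o + 3)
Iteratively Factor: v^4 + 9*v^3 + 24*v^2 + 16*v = (v + 4)*(v^3 + 5*v^2 + 4*v) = (v + 1)*(v + 4)*(v^2 + 4*v) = (v + 1)*(v + 4)^2*(v)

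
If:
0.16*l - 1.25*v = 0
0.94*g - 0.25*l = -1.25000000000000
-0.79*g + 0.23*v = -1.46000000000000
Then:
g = 2.37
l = 13.90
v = 1.78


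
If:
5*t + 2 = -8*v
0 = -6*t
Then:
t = 0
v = -1/4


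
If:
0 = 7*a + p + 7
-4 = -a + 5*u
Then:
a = 5*u + 4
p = -35*u - 35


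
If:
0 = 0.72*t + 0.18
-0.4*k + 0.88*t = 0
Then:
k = -0.55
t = -0.25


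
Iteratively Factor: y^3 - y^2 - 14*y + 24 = (y - 3)*(y^2 + 2*y - 8) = (y - 3)*(y - 2)*(y + 4)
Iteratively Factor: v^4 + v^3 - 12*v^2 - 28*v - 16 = (v + 2)*(v^3 - v^2 - 10*v - 8) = (v - 4)*(v + 2)*(v^2 + 3*v + 2) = (v - 4)*(v + 2)^2*(v + 1)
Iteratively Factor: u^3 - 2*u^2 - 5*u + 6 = (u + 2)*(u^2 - 4*u + 3) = (u - 1)*(u + 2)*(u - 3)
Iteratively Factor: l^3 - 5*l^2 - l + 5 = (l - 1)*(l^2 - 4*l - 5) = (l - 1)*(l + 1)*(l - 5)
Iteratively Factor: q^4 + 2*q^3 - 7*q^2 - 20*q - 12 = (q - 3)*(q^3 + 5*q^2 + 8*q + 4) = (q - 3)*(q + 1)*(q^2 + 4*q + 4) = (q - 3)*(q + 1)*(q + 2)*(q + 2)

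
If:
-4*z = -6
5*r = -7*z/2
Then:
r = -21/20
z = 3/2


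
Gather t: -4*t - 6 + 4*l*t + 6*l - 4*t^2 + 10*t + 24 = 6*l - 4*t^2 + t*(4*l + 6) + 18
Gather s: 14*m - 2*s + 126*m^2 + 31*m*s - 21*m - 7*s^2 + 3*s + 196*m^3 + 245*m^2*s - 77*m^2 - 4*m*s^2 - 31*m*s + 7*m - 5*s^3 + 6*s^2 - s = 196*m^3 + 245*m^2*s + 49*m^2 - 5*s^3 + s^2*(-4*m - 1)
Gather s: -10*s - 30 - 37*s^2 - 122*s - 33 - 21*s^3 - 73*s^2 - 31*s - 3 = -21*s^3 - 110*s^2 - 163*s - 66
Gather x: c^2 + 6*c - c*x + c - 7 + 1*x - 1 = c^2 + 7*c + x*(1 - c) - 8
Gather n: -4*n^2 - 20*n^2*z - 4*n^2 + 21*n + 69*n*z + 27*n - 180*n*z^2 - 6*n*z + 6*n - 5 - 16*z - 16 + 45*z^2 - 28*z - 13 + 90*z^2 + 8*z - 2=n^2*(-20*z - 8) + n*(-180*z^2 + 63*z + 54) + 135*z^2 - 36*z - 36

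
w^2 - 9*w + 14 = (w - 7)*(w - 2)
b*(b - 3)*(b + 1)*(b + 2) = b^4 - 7*b^2 - 6*b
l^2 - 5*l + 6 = (l - 3)*(l - 2)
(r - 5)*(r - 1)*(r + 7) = r^3 + r^2 - 37*r + 35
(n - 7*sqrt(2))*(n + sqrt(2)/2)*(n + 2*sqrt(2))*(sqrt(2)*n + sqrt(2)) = sqrt(2)*n^4 - 9*n^3 + sqrt(2)*n^3 - 33*sqrt(2)*n^2 - 9*n^2 - 33*sqrt(2)*n - 28*n - 28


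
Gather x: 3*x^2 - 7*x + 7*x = 3*x^2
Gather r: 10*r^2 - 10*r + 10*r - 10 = 10*r^2 - 10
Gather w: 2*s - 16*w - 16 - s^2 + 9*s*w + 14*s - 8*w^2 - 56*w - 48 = -s^2 + 16*s - 8*w^2 + w*(9*s - 72) - 64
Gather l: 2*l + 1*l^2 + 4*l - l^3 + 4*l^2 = -l^3 + 5*l^2 + 6*l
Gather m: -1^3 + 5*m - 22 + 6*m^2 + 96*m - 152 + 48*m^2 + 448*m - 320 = 54*m^2 + 549*m - 495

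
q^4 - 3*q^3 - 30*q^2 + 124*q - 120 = (q - 5)*(q - 2)^2*(q + 6)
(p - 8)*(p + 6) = p^2 - 2*p - 48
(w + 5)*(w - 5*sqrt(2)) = w^2 - 5*sqrt(2)*w + 5*w - 25*sqrt(2)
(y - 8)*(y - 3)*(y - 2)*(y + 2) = y^4 - 11*y^3 + 20*y^2 + 44*y - 96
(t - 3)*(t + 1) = t^2 - 2*t - 3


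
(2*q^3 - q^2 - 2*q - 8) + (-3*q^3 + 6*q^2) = -q^3 + 5*q^2 - 2*q - 8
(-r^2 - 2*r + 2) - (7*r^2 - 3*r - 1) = -8*r^2 + r + 3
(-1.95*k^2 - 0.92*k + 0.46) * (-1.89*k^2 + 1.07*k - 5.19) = 3.6855*k^4 - 0.3477*k^3 + 8.2667*k^2 + 5.267*k - 2.3874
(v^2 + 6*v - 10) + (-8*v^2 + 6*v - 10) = -7*v^2 + 12*v - 20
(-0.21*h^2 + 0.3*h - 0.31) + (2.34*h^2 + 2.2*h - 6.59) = 2.13*h^2 + 2.5*h - 6.9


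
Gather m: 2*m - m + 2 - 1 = m + 1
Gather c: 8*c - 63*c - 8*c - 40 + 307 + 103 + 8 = 378 - 63*c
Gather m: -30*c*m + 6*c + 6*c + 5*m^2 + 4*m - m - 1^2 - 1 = 12*c + 5*m^2 + m*(3 - 30*c) - 2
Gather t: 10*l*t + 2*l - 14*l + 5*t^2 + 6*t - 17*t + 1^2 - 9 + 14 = -12*l + 5*t^2 + t*(10*l - 11) + 6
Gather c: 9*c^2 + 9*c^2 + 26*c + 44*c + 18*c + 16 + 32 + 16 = 18*c^2 + 88*c + 64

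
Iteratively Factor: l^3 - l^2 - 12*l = (l)*(l^2 - l - 12) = l*(l + 3)*(l - 4)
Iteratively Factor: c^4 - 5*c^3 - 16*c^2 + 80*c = (c - 4)*(c^3 - c^2 - 20*c) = (c - 5)*(c - 4)*(c^2 + 4*c) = c*(c - 5)*(c - 4)*(c + 4)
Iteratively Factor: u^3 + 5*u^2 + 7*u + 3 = (u + 3)*(u^2 + 2*u + 1) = (u + 1)*(u + 3)*(u + 1)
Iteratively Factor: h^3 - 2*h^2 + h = (h - 1)*(h^2 - h) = h*(h - 1)*(h - 1)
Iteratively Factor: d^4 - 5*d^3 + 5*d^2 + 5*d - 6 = (d - 2)*(d^3 - 3*d^2 - d + 3) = (d - 2)*(d - 1)*(d^2 - 2*d - 3) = (d - 3)*(d - 2)*(d - 1)*(d + 1)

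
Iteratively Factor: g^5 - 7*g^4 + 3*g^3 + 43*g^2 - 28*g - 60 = (g + 2)*(g^4 - 9*g^3 + 21*g^2 + g - 30) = (g - 2)*(g + 2)*(g^3 - 7*g^2 + 7*g + 15) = (g - 3)*(g - 2)*(g + 2)*(g^2 - 4*g - 5) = (g - 3)*(g - 2)*(g + 1)*(g + 2)*(g - 5)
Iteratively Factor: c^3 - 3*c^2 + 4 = (c + 1)*(c^2 - 4*c + 4) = (c - 2)*(c + 1)*(c - 2)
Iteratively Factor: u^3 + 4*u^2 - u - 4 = (u + 4)*(u^2 - 1) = (u - 1)*(u + 4)*(u + 1)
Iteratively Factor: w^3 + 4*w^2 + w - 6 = (w + 2)*(w^2 + 2*w - 3) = (w - 1)*(w + 2)*(w + 3)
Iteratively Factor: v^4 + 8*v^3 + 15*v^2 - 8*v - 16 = (v + 4)*(v^3 + 4*v^2 - v - 4) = (v + 4)^2*(v^2 - 1) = (v + 1)*(v + 4)^2*(v - 1)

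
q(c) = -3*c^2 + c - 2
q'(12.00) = -71.00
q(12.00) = -422.00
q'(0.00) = 1.00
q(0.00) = -2.00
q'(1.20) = -6.20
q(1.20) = -5.12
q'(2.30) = -12.80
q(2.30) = -15.57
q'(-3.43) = 21.58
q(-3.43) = -40.72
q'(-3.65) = 22.90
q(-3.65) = -45.62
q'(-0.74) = 5.44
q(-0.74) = -4.38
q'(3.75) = -21.50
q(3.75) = -40.44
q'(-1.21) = 8.26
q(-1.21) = -7.60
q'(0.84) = -4.04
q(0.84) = -3.28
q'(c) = 1 - 6*c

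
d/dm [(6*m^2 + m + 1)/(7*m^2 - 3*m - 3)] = 25*m*(-m - 2)/(49*m^4 - 42*m^3 - 33*m^2 + 18*m + 9)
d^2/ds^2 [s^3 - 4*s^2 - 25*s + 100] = 6*s - 8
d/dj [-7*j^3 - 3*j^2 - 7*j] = -21*j^2 - 6*j - 7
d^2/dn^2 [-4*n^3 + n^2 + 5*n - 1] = 2 - 24*n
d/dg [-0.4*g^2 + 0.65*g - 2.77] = 0.65 - 0.8*g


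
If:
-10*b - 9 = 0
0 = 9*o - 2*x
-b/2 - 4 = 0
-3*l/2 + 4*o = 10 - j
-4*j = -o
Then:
No Solution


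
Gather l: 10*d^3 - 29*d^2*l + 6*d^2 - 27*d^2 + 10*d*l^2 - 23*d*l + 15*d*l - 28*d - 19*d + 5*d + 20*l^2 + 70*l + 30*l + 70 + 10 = 10*d^3 - 21*d^2 - 42*d + l^2*(10*d + 20) + l*(-29*d^2 - 8*d + 100) + 80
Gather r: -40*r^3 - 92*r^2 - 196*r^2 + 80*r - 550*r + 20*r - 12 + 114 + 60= -40*r^3 - 288*r^2 - 450*r + 162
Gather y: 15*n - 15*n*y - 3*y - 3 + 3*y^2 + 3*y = -15*n*y + 15*n + 3*y^2 - 3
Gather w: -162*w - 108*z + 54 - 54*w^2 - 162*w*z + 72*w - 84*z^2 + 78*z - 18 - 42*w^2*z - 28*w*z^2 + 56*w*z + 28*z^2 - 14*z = w^2*(-42*z - 54) + w*(-28*z^2 - 106*z - 90) - 56*z^2 - 44*z + 36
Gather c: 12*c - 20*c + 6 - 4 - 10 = -8*c - 8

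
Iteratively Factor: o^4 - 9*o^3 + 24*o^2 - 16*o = (o - 4)*(o^3 - 5*o^2 + 4*o) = (o - 4)^2*(o^2 - o) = o*(o - 4)^2*(o - 1)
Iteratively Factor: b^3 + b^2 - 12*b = (b)*(b^2 + b - 12) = b*(b - 3)*(b + 4)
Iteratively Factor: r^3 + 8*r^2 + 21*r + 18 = (r + 3)*(r^2 + 5*r + 6) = (r + 2)*(r + 3)*(r + 3)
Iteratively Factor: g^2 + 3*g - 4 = (g - 1)*(g + 4)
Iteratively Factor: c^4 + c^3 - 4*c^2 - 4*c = (c)*(c^3 + c^2 - 4*c - 4) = c*(c - 2)*(c^2 + 3*c + 2) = c*(c - 2)*(c + 2)*(c + 1)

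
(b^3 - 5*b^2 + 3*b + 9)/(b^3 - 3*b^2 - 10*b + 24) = (b^3 - 5*b^2 + 3*b + 9)/(b^3 - 3*b^2 - 10*b + 24)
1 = 1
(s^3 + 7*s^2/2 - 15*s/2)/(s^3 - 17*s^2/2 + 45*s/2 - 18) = s*(s + 5)/(s^2 - 7*s + 12)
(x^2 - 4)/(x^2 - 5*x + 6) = (x + 2)/(x - 3)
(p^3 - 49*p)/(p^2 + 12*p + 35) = p*(p - 7)/(p + 5)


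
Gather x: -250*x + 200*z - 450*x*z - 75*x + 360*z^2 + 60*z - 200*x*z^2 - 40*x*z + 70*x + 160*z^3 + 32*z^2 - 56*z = x*(-200*z^2 - 490*z - 255) + 160*z^3 + 392*z^2 + 204*z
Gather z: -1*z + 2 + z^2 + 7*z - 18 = z^2 + 6*z - 16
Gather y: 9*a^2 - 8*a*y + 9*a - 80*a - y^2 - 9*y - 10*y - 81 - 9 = 9*a^2 - 71*a - y^2 + y*(-8*a - 19) - 90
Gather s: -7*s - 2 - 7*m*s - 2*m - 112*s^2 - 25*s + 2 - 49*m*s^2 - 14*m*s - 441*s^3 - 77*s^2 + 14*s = -2*m - 441*s^3 + s^2*(-49*m - 189) + s*(-21*m - 18)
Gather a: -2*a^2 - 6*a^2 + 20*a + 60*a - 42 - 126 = -8*a^2 + 80*a - 168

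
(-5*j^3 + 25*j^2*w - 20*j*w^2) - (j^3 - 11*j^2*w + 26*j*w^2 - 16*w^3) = -6*j^3 + 36*j^2*w - 46*j*w^2 + 16*w^3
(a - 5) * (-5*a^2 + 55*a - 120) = -5*a^3 + 80*a^2 - 395*a + 600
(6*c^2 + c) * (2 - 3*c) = -18*c^3 + 9*c^2 + 2*c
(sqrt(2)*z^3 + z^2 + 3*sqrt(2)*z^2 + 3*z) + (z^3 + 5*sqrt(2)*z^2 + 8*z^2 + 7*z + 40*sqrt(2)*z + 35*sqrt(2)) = z^3 + sqrt(2)*z^3 + 9*z^2 + 8*sqrt(2)*z^2 + 10*z + 40*sqrt(2)*z + 35*sqrt(2)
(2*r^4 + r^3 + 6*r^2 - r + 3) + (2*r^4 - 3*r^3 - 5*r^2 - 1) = 4*r^4 - 2*r^3 + r^2 - r + 2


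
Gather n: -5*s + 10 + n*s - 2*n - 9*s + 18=n*(s - 2) - 14*s + 28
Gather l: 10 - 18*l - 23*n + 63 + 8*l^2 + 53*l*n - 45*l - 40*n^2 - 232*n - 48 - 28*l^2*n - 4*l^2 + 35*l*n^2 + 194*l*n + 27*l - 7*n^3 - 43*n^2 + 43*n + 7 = l^2*(4 - 28*n) + l*(35*n^2 + 247*n - 36) - 7*n^3 - 83*n^2 - 212*n + 32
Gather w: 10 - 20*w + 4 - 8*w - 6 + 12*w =8 - 16*w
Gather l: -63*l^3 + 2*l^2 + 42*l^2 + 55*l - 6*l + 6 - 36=-63*l^3 + 44*l^2 + 49*l - 30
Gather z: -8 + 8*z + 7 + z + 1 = 9*z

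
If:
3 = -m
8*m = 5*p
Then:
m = -3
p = -24/5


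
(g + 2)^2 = g^2 + 4*g + 4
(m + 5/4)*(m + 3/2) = m^2 + 11*m/4 + 15/8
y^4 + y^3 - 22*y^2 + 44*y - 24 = (y - 2)^2*(y - 1)*(y + 6)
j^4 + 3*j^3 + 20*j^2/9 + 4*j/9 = j*(j + 1/3)*(j + 2/3)*(j + 2)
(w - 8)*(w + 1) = w^2 - 7*w - 8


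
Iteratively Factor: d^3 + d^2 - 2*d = (d + 2)*(d^2 - d) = (d - 1)*(d + 2)*(d)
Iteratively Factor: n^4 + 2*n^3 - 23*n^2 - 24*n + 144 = (n + 4)*(n^3 - 2*n^2 - 15*n + 36) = (n + 4)^2*(n^2 - 6*n + 9) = (n - 3)*(n + 4)^2*(n - 3)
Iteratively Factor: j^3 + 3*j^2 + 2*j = (j + 1)*(j^2 + 2*j) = j*(j + 1)*(j + 2)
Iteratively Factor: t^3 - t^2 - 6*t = (t - 3)*(t^2 + 2*t) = t*(t - 3)*(t + 2)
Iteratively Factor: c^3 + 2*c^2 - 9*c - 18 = (c + 2)*(c^2 - 9) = (c - 3)*(c + 2)*(c + 3)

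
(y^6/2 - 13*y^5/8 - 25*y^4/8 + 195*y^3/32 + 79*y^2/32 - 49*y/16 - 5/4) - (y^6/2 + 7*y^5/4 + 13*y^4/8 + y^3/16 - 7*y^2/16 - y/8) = -27*y^5/8 - 19*y^4/4 + 193*y^3/32 + 93*y^2/32 - 47*y/16 - 5/4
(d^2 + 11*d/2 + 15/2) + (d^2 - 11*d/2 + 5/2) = 2*d^2 + 10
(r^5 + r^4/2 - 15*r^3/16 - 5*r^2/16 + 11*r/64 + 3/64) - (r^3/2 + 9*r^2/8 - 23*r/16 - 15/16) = r^5 + r^4/2 - 23*r^3/16 - 23*r^2/16 + 103*r/64 + 63/64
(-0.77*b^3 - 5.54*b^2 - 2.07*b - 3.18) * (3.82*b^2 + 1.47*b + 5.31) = -2.9414*b^5 - 22.2947*b^4 - 20.1399*b^3 - 44.6079*b^2 - 15.6663*b - 16.8858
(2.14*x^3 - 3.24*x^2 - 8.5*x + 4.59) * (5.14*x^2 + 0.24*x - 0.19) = 10.9996*x^5 - 16.14*x^4 - 44.8742*x^3 + 22.1682*x^2 + 2.7166*x - 0.8721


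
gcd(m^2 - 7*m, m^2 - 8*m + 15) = 1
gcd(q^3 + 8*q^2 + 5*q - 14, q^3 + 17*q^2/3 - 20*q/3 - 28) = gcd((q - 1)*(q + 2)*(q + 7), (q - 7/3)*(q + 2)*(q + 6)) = q + 2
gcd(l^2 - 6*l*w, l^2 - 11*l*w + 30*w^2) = -l + 6*w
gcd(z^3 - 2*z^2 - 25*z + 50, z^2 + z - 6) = z - 2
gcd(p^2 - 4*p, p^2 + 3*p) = p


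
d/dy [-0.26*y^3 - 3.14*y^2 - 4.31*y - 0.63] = -0.78*y^2 - 6.28*y - 4.31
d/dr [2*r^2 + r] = 4*r + 1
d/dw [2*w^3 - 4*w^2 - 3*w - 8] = 6*w^2 - 8*w - 3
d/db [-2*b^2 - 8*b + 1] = -4*b - 8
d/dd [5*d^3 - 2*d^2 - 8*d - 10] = 15*d^2 - 4*d - 8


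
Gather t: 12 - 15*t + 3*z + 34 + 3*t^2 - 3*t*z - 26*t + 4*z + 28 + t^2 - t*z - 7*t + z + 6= 4*t^2 + t*(-4*z - 48) + 8*z + 80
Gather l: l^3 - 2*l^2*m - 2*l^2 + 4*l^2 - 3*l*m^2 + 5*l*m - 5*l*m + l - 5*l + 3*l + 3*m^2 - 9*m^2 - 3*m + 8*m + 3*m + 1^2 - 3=l^3 + l^2*(2 - 2*m) + l*(-3*m^2 - 1) - 6*m^2 + 8*m - 2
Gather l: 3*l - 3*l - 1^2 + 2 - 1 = 0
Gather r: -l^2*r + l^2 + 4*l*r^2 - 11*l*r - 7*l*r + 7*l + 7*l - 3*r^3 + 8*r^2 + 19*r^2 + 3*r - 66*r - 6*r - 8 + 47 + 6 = l^2 + 14*l - 3*r^3 + r^2*(4*l + 27) + r*(-l^2 - 18*l - 69) + 45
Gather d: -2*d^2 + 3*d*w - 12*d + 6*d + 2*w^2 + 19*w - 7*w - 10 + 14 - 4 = -2*d^2 + d*(3*w - 6) + 2*w^2 + 12*w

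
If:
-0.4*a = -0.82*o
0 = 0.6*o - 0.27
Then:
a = 0.92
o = 0.45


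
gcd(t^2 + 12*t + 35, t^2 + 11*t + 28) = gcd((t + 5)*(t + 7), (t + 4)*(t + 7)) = t + 7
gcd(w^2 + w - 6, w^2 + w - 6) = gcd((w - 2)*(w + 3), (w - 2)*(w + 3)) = w^2 + w - 6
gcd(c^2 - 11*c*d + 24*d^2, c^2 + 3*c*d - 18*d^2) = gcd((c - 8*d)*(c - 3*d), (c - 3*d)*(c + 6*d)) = c - 3*d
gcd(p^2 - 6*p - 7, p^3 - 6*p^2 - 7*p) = p^2 - 6*p - 7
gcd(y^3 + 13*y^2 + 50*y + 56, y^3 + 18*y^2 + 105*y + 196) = y^2 + 11*y + 28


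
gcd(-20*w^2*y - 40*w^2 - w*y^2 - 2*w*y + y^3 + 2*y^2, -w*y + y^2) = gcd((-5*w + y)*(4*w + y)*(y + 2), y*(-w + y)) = 1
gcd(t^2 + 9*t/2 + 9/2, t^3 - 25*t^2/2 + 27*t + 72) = t + 3/2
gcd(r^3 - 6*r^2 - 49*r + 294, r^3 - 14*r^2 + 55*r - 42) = r^2 - 13*r + 42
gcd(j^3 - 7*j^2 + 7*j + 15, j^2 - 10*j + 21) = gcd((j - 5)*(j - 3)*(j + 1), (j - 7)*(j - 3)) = j - 3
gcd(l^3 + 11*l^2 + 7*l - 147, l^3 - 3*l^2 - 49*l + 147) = l^2 + 4*l - 21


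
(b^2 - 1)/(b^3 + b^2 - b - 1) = 1/(b + 1)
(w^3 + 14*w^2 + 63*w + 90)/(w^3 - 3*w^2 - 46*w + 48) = (w^2 + 8*w + 15)/(w^2 - 9*w + 8)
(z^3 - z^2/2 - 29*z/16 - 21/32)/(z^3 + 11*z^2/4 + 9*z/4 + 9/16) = (4*z - 7)/(2*(2*z + 3))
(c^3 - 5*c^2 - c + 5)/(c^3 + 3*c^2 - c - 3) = (c - 5)/(c + 3)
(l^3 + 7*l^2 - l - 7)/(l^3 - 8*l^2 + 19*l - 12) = (l^2 + 8*l + 7)/(l^2 - 7*l + 12)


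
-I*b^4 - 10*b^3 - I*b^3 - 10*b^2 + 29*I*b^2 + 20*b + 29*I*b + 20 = (b - 5*I)*(b - 4*I)*(b - I)*(-I*b - I)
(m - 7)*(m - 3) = m^2 - 10*m + 21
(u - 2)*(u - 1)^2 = u^3 - 4*u^2 + 5*u - 2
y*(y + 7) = y^2 + 7*y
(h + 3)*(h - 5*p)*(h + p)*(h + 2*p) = h^4 - 2*h^3*p + 3*h^3 - 13*h^2*p^2 - 6*h^2*p - 10*h*p^3 - 39*h*p^2 - 30*p^3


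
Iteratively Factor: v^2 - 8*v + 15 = (v - 5)*(v - 3)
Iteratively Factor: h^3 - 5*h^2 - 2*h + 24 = (h - 4)*(h^2 - h - 6) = (h - 4)*(h + 2)*(h - 3)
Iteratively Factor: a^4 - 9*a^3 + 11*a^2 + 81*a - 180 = (a - 4)*(a^3 - 5*a^2 - 9*a + 45) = (a - 5)*(a - 4)*(a^2 - 9) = (a - 5)*(a - 4)*(a + 3)*(a - 3)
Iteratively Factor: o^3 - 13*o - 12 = (o + 1)*(o^2 - o - 12) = (o + 1)*(o + 3)*(o - 4)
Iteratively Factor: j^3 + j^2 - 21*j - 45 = (j + 3)*(j^2 - 2*j - 15) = (j - 5)*(j + 3)*(j + 3)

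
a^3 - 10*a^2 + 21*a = a*(a - 7)*(a - 3)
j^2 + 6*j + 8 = (j + 2)*(j + 4)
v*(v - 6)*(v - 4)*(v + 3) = v^4 - 7*v^3 - 6*v^2 + 72*v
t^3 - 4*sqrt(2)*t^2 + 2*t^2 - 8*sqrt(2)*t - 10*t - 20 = (t + 2)*(t - 5*sqrt(2))*(t + sqrt(2))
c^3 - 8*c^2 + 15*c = c*(c - 5)*(c - 3)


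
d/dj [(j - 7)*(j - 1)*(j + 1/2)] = 3*j^2 - 15*j + 3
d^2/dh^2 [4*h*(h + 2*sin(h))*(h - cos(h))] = -8*h^2*sin(h) + 4*h^2*cos(h) + 16*h*sin(h) + 16*h*sin(2*h) + 32*h*cos(h) + 24*h + 16*sin(h) - 8*cos(h) - 16*cos(2*h)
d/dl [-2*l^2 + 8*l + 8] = 8 - 4*l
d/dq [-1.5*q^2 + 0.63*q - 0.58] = 0.63 - 3.0*q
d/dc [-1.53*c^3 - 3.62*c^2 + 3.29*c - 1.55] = -4.59*c^2 - 7.24*c + 3.29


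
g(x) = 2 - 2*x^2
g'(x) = -4*x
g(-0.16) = 1.95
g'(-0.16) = 0.64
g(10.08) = -201.21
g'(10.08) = -40.32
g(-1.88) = -5.07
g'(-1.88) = 7.52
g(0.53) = 1.44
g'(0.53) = -2.12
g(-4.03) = -30.48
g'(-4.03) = 16.12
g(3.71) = -25.53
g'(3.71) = -14.84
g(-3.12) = -17.47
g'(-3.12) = 12.48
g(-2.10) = -6.82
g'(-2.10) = 8.40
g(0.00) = 2.00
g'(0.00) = 0.00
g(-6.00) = -70.00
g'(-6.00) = 24.00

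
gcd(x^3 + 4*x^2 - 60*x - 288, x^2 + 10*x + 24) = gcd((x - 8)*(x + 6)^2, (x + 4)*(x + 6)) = x + 6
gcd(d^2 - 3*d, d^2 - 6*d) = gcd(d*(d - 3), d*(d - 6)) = d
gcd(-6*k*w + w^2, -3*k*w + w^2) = w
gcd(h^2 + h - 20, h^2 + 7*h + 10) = h + 5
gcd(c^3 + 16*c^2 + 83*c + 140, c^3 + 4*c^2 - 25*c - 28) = c + 7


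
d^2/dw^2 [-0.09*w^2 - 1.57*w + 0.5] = -0.180000000000000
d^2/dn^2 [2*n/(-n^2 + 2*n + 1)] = 4*(4*n*(n - 1)^2 + (3*n - 2)*(-n^2 + 2*n + 1))/(-n^2 + 2*n + 1)^3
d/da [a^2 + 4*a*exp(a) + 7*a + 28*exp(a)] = 4*a*exp(a) + 2*a + 32*exp(a) + 7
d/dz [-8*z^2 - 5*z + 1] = -16*z - 5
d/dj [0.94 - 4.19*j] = -4.19000000000000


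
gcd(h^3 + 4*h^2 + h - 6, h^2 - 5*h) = 1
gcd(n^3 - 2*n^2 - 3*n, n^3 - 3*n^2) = n^2 - 3*n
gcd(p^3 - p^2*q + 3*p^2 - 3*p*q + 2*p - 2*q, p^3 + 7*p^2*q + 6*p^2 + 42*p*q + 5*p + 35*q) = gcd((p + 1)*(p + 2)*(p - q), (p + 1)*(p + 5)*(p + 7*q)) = p + 1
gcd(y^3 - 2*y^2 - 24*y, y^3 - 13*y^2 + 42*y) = y^2 - 6*y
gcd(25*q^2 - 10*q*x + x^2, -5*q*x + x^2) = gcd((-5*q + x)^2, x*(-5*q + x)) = -5*q + x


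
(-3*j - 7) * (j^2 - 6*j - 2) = -3*j^3 + 11*j^2 + 48*j + 14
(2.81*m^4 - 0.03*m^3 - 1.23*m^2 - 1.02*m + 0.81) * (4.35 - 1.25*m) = -3.5125*m^5 + 12.261*m^4 + 1.407*m^3 - 4.0755*m^2 - 5.4495*m + 3.5235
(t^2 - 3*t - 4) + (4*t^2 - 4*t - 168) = 5*t^2 - 7*t - 172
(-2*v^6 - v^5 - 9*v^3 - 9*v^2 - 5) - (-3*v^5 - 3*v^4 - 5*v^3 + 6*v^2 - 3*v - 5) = -2*v^6 + 2*v^5 + 3*v^4 - 4*v^3 - 15*v^2 + 3*v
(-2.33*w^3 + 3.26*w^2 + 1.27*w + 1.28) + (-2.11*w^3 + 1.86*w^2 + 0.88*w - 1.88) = -4.44*w^3 + 5.12*w^2 + 2.15*w - 0.6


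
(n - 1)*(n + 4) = n^2 + 3*n - 4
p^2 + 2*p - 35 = (p - 5)*(p + 7)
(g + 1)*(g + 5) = g^2 + 6*g + 5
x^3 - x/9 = x*(x - 1/3)*(x + 1/3)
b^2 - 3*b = b*(b - 3)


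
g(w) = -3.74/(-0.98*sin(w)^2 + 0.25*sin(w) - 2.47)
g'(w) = -3.74*(1.96*sin(w)*cos(w) - 0.25*cos(w))/(-0.98*sin(w)^2 + 0.25*sin(w) - 2.47)^2 = (0.935 - 7.3304*sin(w))*cos(w)/(0.98*sin(w)^2 - 0.25*sin(w) + 2.47)^2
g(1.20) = 1.21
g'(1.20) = -0.22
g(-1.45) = 1.02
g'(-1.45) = 0.07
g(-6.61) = 1.41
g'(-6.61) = 0.44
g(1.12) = 1.23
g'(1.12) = -0.27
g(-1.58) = 1.01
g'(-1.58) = -0.01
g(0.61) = 1.41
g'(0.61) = -0.38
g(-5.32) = 1.28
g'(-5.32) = -0.34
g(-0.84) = 1.17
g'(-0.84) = 0.42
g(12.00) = 1.30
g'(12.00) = 0.49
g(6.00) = 1.43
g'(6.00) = 0.42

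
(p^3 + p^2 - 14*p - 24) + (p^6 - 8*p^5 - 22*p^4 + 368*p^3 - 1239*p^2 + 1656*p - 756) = p^6 - 8*p^5 - 22*p^4 + 369*p^3 - 1238*p^2 + 1642*p - 780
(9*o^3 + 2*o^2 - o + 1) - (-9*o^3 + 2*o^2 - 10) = 18*o^3 - o + 11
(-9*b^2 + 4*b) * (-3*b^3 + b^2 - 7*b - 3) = 27*b^5 - 21*b^4 + 67*b^3 - b^2 - 12*b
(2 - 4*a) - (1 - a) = 1 - 3*a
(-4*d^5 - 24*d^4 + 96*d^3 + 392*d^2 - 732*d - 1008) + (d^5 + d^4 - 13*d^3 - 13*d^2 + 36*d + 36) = -3*d^5 - 23*d^4 + 83*d^3 + 379*d^2 - 696*d - 972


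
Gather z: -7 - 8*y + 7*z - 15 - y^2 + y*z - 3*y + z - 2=-y^2 - 11*y + z*(y + 8) - 24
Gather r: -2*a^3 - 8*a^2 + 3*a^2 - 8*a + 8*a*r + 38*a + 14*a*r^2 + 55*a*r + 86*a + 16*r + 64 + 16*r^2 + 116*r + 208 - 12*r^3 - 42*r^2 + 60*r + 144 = -2*a^3 - 5*a^2 + 116*a - 12*r^3 + r^2*(14*a - 26) + r*(63*a + 192) + 416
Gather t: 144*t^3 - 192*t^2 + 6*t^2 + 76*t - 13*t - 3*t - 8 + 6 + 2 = 144*t^3 - 186*t^2 + 60*t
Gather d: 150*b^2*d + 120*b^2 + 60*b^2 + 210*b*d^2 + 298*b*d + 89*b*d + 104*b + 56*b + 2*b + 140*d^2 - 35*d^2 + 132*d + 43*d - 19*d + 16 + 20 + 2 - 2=180*b^2 + 162*b + d^2*(210*b + 105) + d*(150*b^2 + 387*b + 156) + 36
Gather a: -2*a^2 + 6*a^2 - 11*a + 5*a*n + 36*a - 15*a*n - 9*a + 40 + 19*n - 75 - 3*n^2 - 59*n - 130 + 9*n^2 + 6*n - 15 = 4*a^2 + a*(16 - 10*n) + 6*n^2 - 34*n - 180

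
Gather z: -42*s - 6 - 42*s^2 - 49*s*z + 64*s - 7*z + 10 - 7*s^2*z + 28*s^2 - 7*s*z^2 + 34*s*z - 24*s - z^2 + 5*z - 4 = -14*s^2 - 2*s + z^2*(-7*s - 1) + z*(-7*s^2 - 15*s - 2)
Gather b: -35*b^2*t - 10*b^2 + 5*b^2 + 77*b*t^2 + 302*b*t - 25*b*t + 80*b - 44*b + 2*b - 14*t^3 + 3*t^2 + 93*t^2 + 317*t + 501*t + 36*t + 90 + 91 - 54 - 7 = b^2*(-35*t - 5) + b*(77*t^2 + 277*t + 38) - 14*t^3 + 96*t^2 + 854*t + 120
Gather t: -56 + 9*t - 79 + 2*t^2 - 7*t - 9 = 2*t^2 + 2*t - 144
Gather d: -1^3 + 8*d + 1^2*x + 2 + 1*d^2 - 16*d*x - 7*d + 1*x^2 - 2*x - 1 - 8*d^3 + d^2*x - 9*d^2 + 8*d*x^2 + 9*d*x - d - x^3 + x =-8*d^3 + d^2*(x - 8) + d*(8*x^2 - 7*x) - x^3 + x^2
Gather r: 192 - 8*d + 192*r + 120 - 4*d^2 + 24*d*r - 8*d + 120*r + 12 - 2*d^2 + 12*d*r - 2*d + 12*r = -6*d^2 - 18*d + r*(36*d + 324) + 324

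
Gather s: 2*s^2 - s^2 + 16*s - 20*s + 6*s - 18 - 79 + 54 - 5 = s^2 + 2*s - 48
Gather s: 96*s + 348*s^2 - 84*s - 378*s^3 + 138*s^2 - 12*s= -378*s^3 + 486*s^2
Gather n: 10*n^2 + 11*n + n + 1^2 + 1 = 10*n^2 + 12*n + 2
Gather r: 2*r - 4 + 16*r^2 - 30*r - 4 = 16*r^2 - 28*r - 8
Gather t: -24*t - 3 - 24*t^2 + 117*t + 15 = -24*t^2 + 93*t + 12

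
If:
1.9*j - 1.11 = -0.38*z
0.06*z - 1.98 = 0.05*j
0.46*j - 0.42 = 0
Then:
No Solution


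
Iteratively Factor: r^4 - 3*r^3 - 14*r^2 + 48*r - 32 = (r + 4)*(r^3 - 7*r^2 + 14*r - 8) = (r - 1)*(r + 4)*(r^2 - 6*r + 8) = (r - 4)*(r - 1)*(r + 4)*(r - 2)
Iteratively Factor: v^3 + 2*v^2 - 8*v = (v)*(v^2 + 2*v - 8) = v*(v + 4)*(v - 2)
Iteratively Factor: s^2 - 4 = (s + 2)*(s - 2)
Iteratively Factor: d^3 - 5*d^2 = (d - 5)*(d^2) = d*(d - 5)*(d)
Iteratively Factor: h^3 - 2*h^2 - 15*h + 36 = (h + 4)*(h^2 - 6*h + 9) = (h - 3)*(h + 4)*(h - 3)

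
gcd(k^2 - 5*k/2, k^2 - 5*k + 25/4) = k - 5/2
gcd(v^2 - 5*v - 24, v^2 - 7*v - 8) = v - 8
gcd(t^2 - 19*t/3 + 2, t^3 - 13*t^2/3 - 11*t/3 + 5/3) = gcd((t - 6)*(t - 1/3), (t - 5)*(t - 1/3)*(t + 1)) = t - 1/3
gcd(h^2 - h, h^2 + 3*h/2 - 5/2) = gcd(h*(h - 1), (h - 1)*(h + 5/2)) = h - 1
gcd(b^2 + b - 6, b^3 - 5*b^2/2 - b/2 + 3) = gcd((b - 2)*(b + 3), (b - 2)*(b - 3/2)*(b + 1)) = b - 2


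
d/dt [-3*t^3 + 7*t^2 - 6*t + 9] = -9*t^2 + 14*t - 6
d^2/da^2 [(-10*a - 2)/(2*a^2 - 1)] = 8*(-8*a^2*(5*a + 1) + (15*a + 1)*(2*a^2 - 1))/(2*a^2 - 1)^3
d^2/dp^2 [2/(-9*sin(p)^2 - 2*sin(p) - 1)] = 4*(162*sin(p)^4 + 27*sin(p)^3 - 259*sin(p)^2 - 55*sin(p) + 5)/(9*sin(p)^2 + 2*sin(p) + 1)^3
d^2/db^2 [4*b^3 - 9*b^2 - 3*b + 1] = 24*b - 18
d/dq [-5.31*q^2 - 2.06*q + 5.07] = -10.62*q - 2.06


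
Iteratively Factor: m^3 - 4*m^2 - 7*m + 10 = (m + 2)*(m^2 - 6*m + 5) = (m - 5)*(m + 2)*(m - 1)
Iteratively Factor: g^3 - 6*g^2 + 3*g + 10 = (g - 5)*(g^2 - g - 2) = (g - 5)*(g - 2)*(g + 1)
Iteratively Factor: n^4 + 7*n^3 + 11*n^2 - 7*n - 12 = (n + 1)*(n^3 + 6*n^2 + 5*n - 12) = (n - 1)*(n + 1)*(n^2 + 7*n + 12) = (n - 1)*(n + 1)*(n + 3)*(n + 4)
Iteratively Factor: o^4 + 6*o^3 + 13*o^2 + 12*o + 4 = (o + 1)*(o^3 + 5*o^2 + 8*o + 4) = (o + 1)^2*(o^2 + 4*o + 4) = (o + 1)^2*(o + 2)*(o + 2)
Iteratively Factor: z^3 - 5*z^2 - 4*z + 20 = (z + 2)*(z^2 - 7*z + 10) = (z - 2)*(z + 2)*(z - 5)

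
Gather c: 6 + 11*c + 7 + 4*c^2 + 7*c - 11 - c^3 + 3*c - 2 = -c^3 + 4*c^2 + 21*c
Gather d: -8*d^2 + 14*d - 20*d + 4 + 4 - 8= -8*d^2 - 6*d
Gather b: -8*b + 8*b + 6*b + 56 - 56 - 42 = 6*b - 42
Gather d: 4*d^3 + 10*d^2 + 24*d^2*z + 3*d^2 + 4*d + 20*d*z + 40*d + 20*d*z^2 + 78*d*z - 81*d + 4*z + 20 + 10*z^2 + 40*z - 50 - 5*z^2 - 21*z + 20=4*d^3 + d^2*(24*z + 13) + d*(20*z^2 + 98*z - 37) + 5*z^2 + 23*z - 10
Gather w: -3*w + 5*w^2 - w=5*w^2 - 4*w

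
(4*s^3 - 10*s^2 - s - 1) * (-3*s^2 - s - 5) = -12*s^5 + 26*s^4 - 7*s^3 + 54*s^2 + 6*s + 5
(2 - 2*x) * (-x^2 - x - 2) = 2*x^3 + 2*x - 4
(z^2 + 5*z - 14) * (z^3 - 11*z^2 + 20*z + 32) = z^5 - 6*z^4 - 49*z^3 + 286*z^2 - 120*z - 448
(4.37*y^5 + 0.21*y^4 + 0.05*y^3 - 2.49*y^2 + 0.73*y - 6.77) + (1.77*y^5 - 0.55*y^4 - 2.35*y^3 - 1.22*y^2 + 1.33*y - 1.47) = 6.14*y^5 - 0.34*y^4 - 2.3*y^3 - 3.71*y^2 + 2.06*y - 8.24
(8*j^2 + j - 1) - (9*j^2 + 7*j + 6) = -j^2 - 6*j - 7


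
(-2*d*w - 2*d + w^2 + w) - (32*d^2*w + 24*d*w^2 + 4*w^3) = -32*d^2*w - 24*d*w^2 - 2*d*w - 2*d - 4*w^3 + w^2 + w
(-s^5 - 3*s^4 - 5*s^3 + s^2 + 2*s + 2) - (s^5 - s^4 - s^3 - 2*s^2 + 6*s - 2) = -2*s^5 - 2*s^4 - 4*s^3 + 3*s^2 - 4*s + 4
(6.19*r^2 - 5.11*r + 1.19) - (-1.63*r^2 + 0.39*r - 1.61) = 7.82*r^2 - 5.5*r + 2.8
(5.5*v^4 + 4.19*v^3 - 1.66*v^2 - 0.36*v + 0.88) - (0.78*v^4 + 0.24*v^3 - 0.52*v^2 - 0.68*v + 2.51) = 4.72*v^4 + 3.95*v^3 - 1.14*v^2 + 0.32*v - 1.63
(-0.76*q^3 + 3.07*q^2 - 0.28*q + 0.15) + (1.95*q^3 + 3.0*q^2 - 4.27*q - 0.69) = 1.19*q^3 + 6.07*q^2 - 4.55*q - 0.54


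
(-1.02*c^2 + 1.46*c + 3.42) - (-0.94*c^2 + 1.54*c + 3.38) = -0.0800000000000001*c^2 - 0.0800000000000001*c + 0.04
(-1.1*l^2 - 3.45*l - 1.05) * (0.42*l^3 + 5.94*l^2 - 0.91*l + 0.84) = -0.462*l^5 - 7.983*l^4 - 19.933*l^3 - 4.0215*l^2 - 1.9425*l - 0.882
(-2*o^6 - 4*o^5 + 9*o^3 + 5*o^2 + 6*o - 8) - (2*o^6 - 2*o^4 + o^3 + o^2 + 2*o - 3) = -4*o^6 - 4*o^5 + 2*o^4 + 8*o^3 + 4*o^2 + 4*o - 5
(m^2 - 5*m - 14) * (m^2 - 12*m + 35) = m^4 - 17*m^3 + 81*m^2 - 7*m - 490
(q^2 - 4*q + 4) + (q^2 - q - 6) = 2*q^2 - 5*q - 2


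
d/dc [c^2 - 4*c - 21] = 2*c - 4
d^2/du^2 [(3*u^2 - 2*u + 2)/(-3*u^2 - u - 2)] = 6*(9*u^3 - 18*u - 2)/(27*u^6 + 27*u^5 + 63*u^4 + 37*u^3 + 42*u^2 + 12*u + 8)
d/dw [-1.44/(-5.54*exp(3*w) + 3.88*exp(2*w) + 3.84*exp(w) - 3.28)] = (-23.9328*exp(2*w) + 11.1744*exp(w) + 5.5296)*exp(w)/(5.54*exp(3*w) - 3.88*exp(2*w) - 3.84*exp(w) + 3.28)^2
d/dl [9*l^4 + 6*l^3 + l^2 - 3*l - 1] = 36*l^3 + 18*l^2 + 2*l - 3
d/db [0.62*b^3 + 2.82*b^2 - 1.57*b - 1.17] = 1.86*b^2 + 5.64*b - 1.57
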